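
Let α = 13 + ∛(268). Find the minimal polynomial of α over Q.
m_α(x) = x^3 - 39x^2 + 507x - 2465

Set β = α - 13 = ∛(268), so β^3 = 268. Then (α - 13)^3 - 268 = 0, i.e. α is a root of g(x) = (x - 13)^3 - 268 = x^3 - 39x^2 + 507x - 2465. Since g(x) = h(x - 13) where h(x) = x^3 - 268, and h is irreducible over Q (because 268 is not a perfect cube, so h has no rational root, and a monic cubic with no rational root is irreducible), g is also irreducible (irreducibility is preserved under the substitution x → x - 13). Hence m_α(x) = x^3 - 39x^2 + 507x - 2465.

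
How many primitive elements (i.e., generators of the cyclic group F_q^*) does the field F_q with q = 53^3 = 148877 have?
There are φ(148876) = 58752 primitive elements

F_q^* is cyclic of order q - 1 = 148876. A cyclic group of order m has exactly φ(m) generators. Here m = 148876 = 2^2 · 7 · 13 · 409, so the number of primitive elements is φ(148876) = 58752.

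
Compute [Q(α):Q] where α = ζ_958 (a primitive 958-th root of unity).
[Q(α):Q] = 478

The minimal polynomial of ζ_958 over Q is the 958-th cyclotomic polynomial Φ_958(x), which is irreducible over Q and has degree φ(958) = 478. Hence [Q(α):Q] = φ(958) = 478.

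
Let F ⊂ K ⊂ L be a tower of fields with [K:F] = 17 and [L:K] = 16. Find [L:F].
[L:F] = 272

The tower law says that for any tower of field extensions F ⊂ K ⊂ L with finite degrees, [L:F] = [L:K] · [K:F]. Here this gives [L:F] = 16 · 17 = 272.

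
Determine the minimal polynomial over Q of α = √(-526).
m_α(x) = x^2 + 526

α satisfies α^2 + 526 = 0, so x^2 + 526 annihilates α. Since d = -526 is squarefree and ≠ 1, it is not a perfect square in Q, so x^2 + 526 has no rational root and is therefore irreducible over Q (a degree-2 polynomial over a field is irreducible iff it has no root). Hence m_α(x) = x^2 + 526.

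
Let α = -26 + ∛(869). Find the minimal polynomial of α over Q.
m_α(x) = x^3 + 78x^2 + 2028x + 16707

Set β = α + 26 = ∛(869), so β^3 = 869. Then (α + 26)^3 - 869 = 0, i.e. α is a root of g(x) = (x + 26)^3 - 869 = x^3 + 78x^2 + 2028x + 16707. Since g(x) = h(x + 26) where h(x) = x^3 - 869, and h is irreducible over Q (because 869 is not a perfect cube, so h has no rational root, and a monic cubic with no rational root is irreducible), g is also irreducible (irreducibility is preserved under the substitution x → x + 26). Hence m_α(x) = x^3 + 78x^2 + 2028x + 16707.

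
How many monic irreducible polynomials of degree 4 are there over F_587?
There are 29681862798 monic irreducible polynomials of degree 4 over F_587

Each element of F_{587^4} that lies in no proper subfield is a root of exactly one monic irreducible of degree 4 over F_587, and each such polynomial has 4 distinct roots in F_{587^4}. By Möbius inversion the count is N_587(4) = (1/4) Σ_{d|4} μ(4/d) · 587^d = (1/4)(μ(4)·587^1 + μ(2)·587^2 + μ(1)·587^4) = 118727451192/4 = 29681862798.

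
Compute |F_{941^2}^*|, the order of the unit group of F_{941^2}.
|F_{941^2}^*| = 885480

F_{941^2} has 941^2 = 885481 elements; its multiplicative group consists of all nonzero elements, so |F_{941^2}^*| = 885481 - 1 = 885480. (It is cyclic since any finite subgroup of the multiplicative group of a field is cyclic.)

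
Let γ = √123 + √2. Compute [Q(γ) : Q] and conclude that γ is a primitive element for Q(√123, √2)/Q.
[Q(γ) : Q] = 4 (equivalently, Q(γ) = Q(√123, √2))

Obviously Q(γ) ⊆ Q(√123, √2), and [Q(√123, √2):Q] = 4 (since 123, 2 are distinct squarefree integers > 1 with 246 not a perfect square). To show equality we compute the minimal polynomial of γ. From γ = √123 + √2: γ^2 = 123 + 2√(246) + 2 = 125 + 2√(246), so γ^2 - 125 = 2√(246); squaring, (γ^2 - 125)^2 = 4·246, i.e. γ^4 - 250γ^2 + 15625 - 984 = 0, i.e. γ^4 - 250γ^2 + 14641 = 0. So γ is a root of x^4 - 250x^2 + 14641. This polynomial is irreducible over Q: it has no rational root (each ±√123 ± √2 is irrational), and any factorization into two quadratics over Q would force √(246) ∈ Q (pairing opposite roots) or √123, √2 ∈ Q (other pairings), all impossible. Hence [Q(γ):Q] = 4 = [Q(√123, √2):Q], so Q(γ) = Q(√123, √2).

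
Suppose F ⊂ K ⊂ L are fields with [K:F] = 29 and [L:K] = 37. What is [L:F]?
[L:F] = 1073

The tower law says that for any tower of field extensions F ⊂ K ⊂ L with finite degrees, [L:F] = [L:K] · [K:F]. Here this gives [L:F] = 37 · 29 = 1073.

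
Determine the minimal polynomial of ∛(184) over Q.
m_α(x) = x^3 - 184

α satisfies α^3 = 184, so x^3 - 184 annihilates α. By the rational root test, a rational root p/q (in lowest terms) of x^3 - 184 would satisfy p^3 = 184 q^3, forcing q = 1 and p^3 = 184; but 184 is not a perfect cube, contradiction. A monic cubic over Q with no rational root is irreducible (any nontrivial factorization would include a linear factor). Hence x^3 - 184 is the minimal polynomial of α, and in particular [Q(α):Q] = 3.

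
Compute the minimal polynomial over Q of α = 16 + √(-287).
m_α(x) = x^2 - 32x + 543

From α - 16 = √(-287), squaring gives (α - 16)^2 = -287, i.e. α^2 - 32α + 256 = -287, so α^2 - 32α + 543 = 0. The discriminant of x^2 - 32x + 543 is (-32)^2 - 4·(543) = 1024 - 2172 = -1148, and 4·(-287) is not a perfect square in Q since -287 is squarefree and ≠ 1. Hence x^2 - 32x + 543 is irreducible over Q and is the minimal polynomial of α.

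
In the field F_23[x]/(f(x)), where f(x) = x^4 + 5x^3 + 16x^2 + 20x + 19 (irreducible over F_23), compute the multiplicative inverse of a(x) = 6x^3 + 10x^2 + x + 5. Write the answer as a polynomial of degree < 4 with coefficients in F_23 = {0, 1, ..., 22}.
a(x)^(-1) ≡ 19x^3 + x + 16 (mod f(x))

Since f is irreducible over F_23, F_23[x]/(f) is a field and a(x) ≠ 0 has an inverse. Apply the extended Euclidean algorithm to f(x) and a(x) in F_23[x]: f(x) = (4x + 21)·a(x) + (9x^2 + 2x + 6);  a(x) = (16x + 18)·(9x^2 + 2x + 6) + (7x + 12);  (9x^2 + 2x + 6) = (21x + 7)·(7x + 12) + (14). The last nonzero remainder is the constant 14 = gcd(f, a) in F_23. Back-substituting through the division chain expresses 14 = s(x)·a(x) + t(x)·f(x) with s(x) ≡ 13x^3 + 14x + 17 (mod f), so (13x^3 + 14x + 17)·a(x) ≡ 14 (mod f). Multiplying by 14^(-1) ≡ 5 in F_23 gives a(x)^(-1) ≡ 5·(13x^3 + 14x + 17) ≡ 19x^3 + x + 16 (mod f). Check: (6x^3 + 10x^2 + x + 5)·(19x^3 + x + 16) = 22x^6 + 6x^5 + 2x^4 + 17x^3 + 21x + 11 ≡ 1 (mod x^4 + 5x^3 + 16x^2 + 20x + 19).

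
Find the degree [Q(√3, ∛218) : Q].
[Q(√3, ∛218) : Q] = 6

Let L = Q(√3, ∛218). Since Q(√3) ⊂ L and [Q(√3):Q] = 2, the tower law gives 2 | [L:Q]. Likewise Q(∛218) ⊂ L with [Q(∛218):Q] = 3 (because 218 is not a perfect cube), so 3 | [L:Q]. As gcd(2,3) = 1, [L:Q] is divisible by 6. Conversely L is generated over Q by √3 and ∛218, so [L:Q] ≤ 2·3 = 6. Therefore [Q(√3, ∛218) : Q] = 6.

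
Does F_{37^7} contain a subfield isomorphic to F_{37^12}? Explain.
No: F_{37^12} is not a subfield of F_{37^7}

F_{p^m} embeds in F_{p^n} iff m | n. Here 12 ∤ 7 (since 7 = 0·12 + 7 with remainder 7 ≠ 0), so F_{37^12} is not a subfield of F_{37^7}. Equivalently: if it were, the tower law would give 12 = [F_{37^12}:F_37] dividing [F_{37^7}:F_37] = 7, contradiction.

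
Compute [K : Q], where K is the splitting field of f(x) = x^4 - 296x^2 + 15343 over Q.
[K : Q] = 4

Solving the quadratic in x^2: x^2 = (296 ± √(296^2 - 4·15343))/2 = (296 ± √26244)/2 = (296 ± 162)/2, giving x^2 = 229 or x^2 = 67. So f(x) = (x^2 - 229)(x^2 - 67) and the roots of f are ±√229, ±√67. Hence the splitting field is K = Q(√229, √67). Since 229 and 67 are distinct squarefree integers > 1, their product 15343 is not a perfect square, so √67 ∉ Q(√229). By the tower law [K:Q] = [Q(√229,√67):Q(√229)] · [Q(√229):Q] = 2 · 2 = 4.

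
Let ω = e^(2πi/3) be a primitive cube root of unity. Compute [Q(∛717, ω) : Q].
[Q(∛717, ω) : Q] = 6

[Q(∛717):Q] = 3 (min poly x^3 - 717, irreducible since 717 is not a perfect cube). [Q(ω):Q] = 2 (min poly x^2 + x + 1). Since Q(∛717) ⊂ R and ω ∉ R, we have ω ∉ Q(∛717), so x^2 + x + 1 remains irreducible over Q(∛717) and [Q(∛717, ω) : Q(∛717)] = 2. By the tower law, [Q(∛717, ω) : Q] = 3 · 2 = 6. (In fact Q(∛717, ω) is the splitting field of x^3 - 717 over Q.)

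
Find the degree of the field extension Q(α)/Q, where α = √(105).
[Q(α):Q] = 2

[Q(α):Q] equals the degree of the minimal polynomial of α. Here α^2 = 105 and x^2 - 105 is irreducible (d = 105 is squarefree, ≠ 1, hence not a square), so deg(m_α) = 2. Thus [Q(α):Q] = 2.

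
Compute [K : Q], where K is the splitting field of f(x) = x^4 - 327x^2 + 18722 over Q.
[K : Q] = 4

Solving the quadratic in x^2: x^2 = (327 ± √(327^2 - 4·18722))/2 = (327 ± √32041)/2 = (327 ± 179)/2, giving x^2 = 74 or x^2 = 253. So f(x) = (x^2 - 74)(x^2 - 253) and the roots of f are ±√74, ±√253. Hence the splitting field is K = Q(√74, √253). Since 74 and 253 are distinct squarefree integers > 1, their product 18722 is not a perfect square, so √253 ∉ Q(√74). By the tower law [K:Q] = [Q(√74,√253):Q(√74)] · [Q(√74):Q] = 2 · 2 = 4.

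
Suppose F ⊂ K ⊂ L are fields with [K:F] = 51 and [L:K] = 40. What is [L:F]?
[L:F] = 2040

The tower law says that for any tower of field extensions F ⊂ K ⊂ L with finite degrees, [L:F] = [L:K] · [K:F]. Here this gives [L:F] = 40 · 51 = 2040.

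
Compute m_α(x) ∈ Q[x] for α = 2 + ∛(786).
m_α(x) = x^3 - 6x^2 + 12x - 794

Set β = α - 2 = ∛(786), so β^3 = 786. Then (α - 2)^3 - 786 = 0, i.e. α is a root of g(x) = (x - 2)^3 - 786 = x^3 - 6x^2 + 12x - 794. Since g(x) = h(x - 2) where h(x) = x^3 - 786, and h is irreducible over Q (because 786 is not a perfect cube, so h has no rational root, and a monic cubic with no rational root is irreducible), g is also irreducible (irreducibility is preserved under the substitution x → x - 2). Hence m_α(x) = x^3 - 6x^2 + 12x - 794.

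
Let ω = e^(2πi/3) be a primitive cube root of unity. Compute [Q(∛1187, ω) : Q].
[Q(∛1187, ω) : Q] = 6

[Q(∛1187):Q] = 3 (min poly x^3 - 1187, irreducible since 1187 is not a perfect cube). [Q(ω):Q] = 2 (min poly x^2 + x + 1). Since Q(∛1187) ⊂ R and ω ∉ R, we have ω ∉ Q(∛1187), so x^2 + x + 1 remains irreducible over Q(∛1187) and [Q(∛1187, ω) : Q(∛1187)] = 2. By the tower law, [Q(∛1187, ω) : Q] = 3 · 2 = 6. (In fact Q(∛1187, ω) is the splitting field of x^3 - 1187 over Q.)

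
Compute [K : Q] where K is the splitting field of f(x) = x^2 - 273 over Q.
[K : Q] = 2

f(x) = x^2 - 273 factors as (x - √273)(x + √273). The splitting field is K = Q(√273). Since 273 is squarefree and > 1, it is not a perfect square, so x^2 - 273 is irreducible over Q and [Q(√273) : Q] = 2. Hence [K : Q] = 2.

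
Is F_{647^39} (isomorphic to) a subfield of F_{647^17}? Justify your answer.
No: F_{647^39} is not a subfield of F_{647^17}

F_{p^m} embeds in F_{p^n} iff m | n. Here 39 ∤ 17 (since 17 = 0·39 + 17 with remainder 17 ≠ 0), so F_{647^39} is not a subfield of F_{647^17}. Equivalently: if it were, the tower law would give 39 = [F_{647^39}:F_647] dividing [F_{647^17}:F_647] = 17, contradiction.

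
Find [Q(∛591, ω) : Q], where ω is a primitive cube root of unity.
[Q(∛591, ω) : Q] = 6

[Q(∛591):Q] = 3 (min poly x^3 - 591, irreducible since 591 is not a perfect cube). [Q(ω):Q] = 2 (min poly x^2 + x + 1). Since Q(∛591) ⊂ R and ω ∉ R, we have ω ∉ Q(∛591), so x^2 + x + 1 remains irreducible over Q(∛591) and [Q(∛591, ω) : Q(∛591)] = 2. By the tower law, [Q(∛591, ω) : Q] = 3 · 2 = 6. (In fact Q(∛591, ω) is the splitting field of x^3 - 591 over Q.)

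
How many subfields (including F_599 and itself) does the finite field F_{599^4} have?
F_{599^4} has 3 subfields

The subfields of F_{p^n} are exactly the fields F_{p^d} for d | n (each is the fixed field of the unique index-d subgroup of Gal(F_{p^n}/F_p) ≅ Z/nZ). The divisors of n = 4 are {1, 2, 4}, giving 3 subfields: F_{599^1}, F_{599^2}, F_{599^4}.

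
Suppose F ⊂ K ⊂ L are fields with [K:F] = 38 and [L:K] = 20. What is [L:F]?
[L:F] = 760

The tower law says that for any tower of field extensions F ⊂ K ⊂ L with finite degrees, [L:F] = [L:K] · [K:F]. Here this gives [L:F] = 20 · 38 = 760.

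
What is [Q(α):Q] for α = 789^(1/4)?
[Q(α):Q] = 4

α is a root of x^4 - 789. By Eisenstein's criterion at the prime p = 3 (which divides the constant term 789 but p^2 = 9 does not, since 789 is squarefree), x^4 - 789 is irreducible over Q. Hence [Q(α):Q] = 4.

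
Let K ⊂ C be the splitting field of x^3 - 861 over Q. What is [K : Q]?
[K : Q] = 6

The roots of x^3 - 861 are ∛861, ω∛861, ω^2∛861 where ω = e^(2πi/3) is a primitive cube root of unity, so K = Q(∛861, ω). Now [Q(∛861):Q] = 3 (since 861 is not a perfect cube, x^3 - 861 is irreducible) and [Q(ω):Q] = 2. Both 2 and 3 divide [K:Q], and [K:Q] ≤ 3·2 = 6, so [K:Q] = 6. (Equivalently: Q(∛861) ⊂ R but ω ∉ R, so [K : Q(∛861)] = 2.)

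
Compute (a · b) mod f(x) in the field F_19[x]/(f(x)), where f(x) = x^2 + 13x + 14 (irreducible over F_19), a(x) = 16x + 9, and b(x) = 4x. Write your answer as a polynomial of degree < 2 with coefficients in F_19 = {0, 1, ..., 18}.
a · b ≡ 2x + 16 (mod f(x))

Multiply in F_19[x]: a(x)·b(x) = (16x + 9)·(4x) = 7x^2 + 17x. This has degree ≥ 2, so divide by f(x) over F_19: 7x^2 + 17x = (7)·(x^2 + 13x + 14) + (2x + 16). Hence a·b ≡ 2x + 16 (mod f). (F_19[x]/(f) is a field with 19^2 = 361 elements since f is irreducible of degree 2.)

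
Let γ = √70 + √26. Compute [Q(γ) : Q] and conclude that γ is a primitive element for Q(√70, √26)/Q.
[Q(γ) : Q] = 4 (equivalently, Q(γ) = Q(√70, √26))

Obviously Q(γ) ⊆ Q(√70, √26), and [Q(√70, √26):Q] = 4 (since 70, 26 are distinct squarefree integers > 1 with 1820 not a perfect square). To show equality we compute the minimal polynomial of γ. From γ = √70 + √26: γ^2 = 70 + 2√(1820) + 26 = 96 + 2√(1820), so γ^2 - 96 = 2√(1820); squaring, (γ^2 - 96)^2 = 4·1820, i.e. γ^4 - 192γ^2 + 9216 - 7280 = 0, i.e. γ^4 - 192γ^2 + 1936 = 0. So γ is a root of x^4 - 192x^2 + 1936. This polynomial is irreducible over Q: it has no rational root (each ±√70 ± √26 is irrational), and any factorization into two quadratics over Q would force √(1820) ∈ Q (pairing opposite roots) or √70, √26 ∈ Q (other pairings), all impossible. Hence [Q(γ):Q] = 4 = [Q(√70, √26):Q], so Q(γ) = Q(√70, √26).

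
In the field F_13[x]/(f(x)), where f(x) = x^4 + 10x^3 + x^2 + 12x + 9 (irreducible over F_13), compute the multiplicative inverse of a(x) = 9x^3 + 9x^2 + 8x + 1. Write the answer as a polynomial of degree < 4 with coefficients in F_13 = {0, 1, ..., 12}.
a(x)^(-1) ≡ 12x^3 + x^2 + 12x + 9 (mod f(x))

Since f is irreducible over F_13, F_13[x]/(f) is a field and a(x) ≠ 0 has an inverse. Apply the extended Euclidean algorithm to f(x) and a(x) in F_13[x]: f(x) = (3x + 1)·a(x) + (7x^2 + x + 8);  a(x) = (5x + 8)·(7x^2 + x + 8) + (12x + 2);  (7x^2 + x + 8) = (6x + 11)·(12x + 2) + (12). The last nonzero remainder is the constant 12 = gcd(f, a) in F_13. Back-substituting through the division chain expresses 12 = s(x)·a(x) + t(x)·f(x) with s(x) ≡ x^3 + 12x^2 + x + 4 (mod f), so (x^3 + 12x^2 + x + 4)·a(x) ≡ 12 (mod f). Multiplying by 12^(-1) ≡ 12 in F_13 gives a(x)^(-1) ≡ 12·(x^3 + 12x^2 + x + 4) ≡ 12x^3 + x^2 + 12x + 9 (mod f). Check: (9x^3 + 9x^2 + 8x + 1)·(12x^3 + x^2 + 12x + 9) = 4x^6 + 5x^4 + x^3 + 9x^2 + 6x + 9 ≡ 1 (mod x^4 + 10x^3 + x^2 + 12x + 9).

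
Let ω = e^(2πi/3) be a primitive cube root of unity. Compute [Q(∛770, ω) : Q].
[Q(∛770, ω) : Q] = 6

[Q(∛770):Q] = 3 (min poly x^3 - 770, irreducible since 770 is not a perfect cube). [Q(ω):Q] = 2 (min poly x^2 + x + 1). Since Q(∛770) ⊂ R and ω ∉ R, we have ω ∉ Q(∛770), so x^2 + x + 1 remains irreducible over Q(∛770) and [Q(∛770, ω) : Q(∛770)] = 2. By the tower law, [Q(∛770, ω) : Q] = 3 · 2 = 6. (In fact Q(∛770, ω) is the splitting field of x^3 - 770 over Q.)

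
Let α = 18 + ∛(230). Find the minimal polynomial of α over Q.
m_α(x) = x^3 - 54x^2 + 972x - 6062

Set β = α - 18 = ∛(230), so β^3 = 230. Then (α - 18)^3 - 230 = 0, i.e. α is a root of g(x) = (x - 18)^3 - 230 = x^3 - 54x^2 + 972x - 6062. Since g(x) = h(x - 18) where h(x) = x^3 - 230, and h is irreducible over Q (because 230 is not a perfect cube, so h has no rational root, and a monic cubic with no rational root is irreducible), g is also irreducible (irreducibility is preserved under the substitution x → x - 18). Hence m_α(x) = x^3 - 54x^2 + 972x - 6062.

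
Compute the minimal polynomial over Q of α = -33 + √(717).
m_α(x) = x^2 + 66x + 372

From α + 33 = √(717), squaring gives (α + 33)^2 = 717, i.e. α^2 + 66α + 1089 = 717, so α^2 + 66α + 372 = 0. The discriminant of x^2 + 66x + 372 is (66)^2 - 4·(372) = 4356 - 1488 = 2868, and 4·(717) is not a perfect square in Q since 717 is squarefree and ≠ 1. Hence x^2 + 66x + 372 is irreducible over Q and is the minimal polynomial of α.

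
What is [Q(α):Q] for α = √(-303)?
[Q(α):Q] = 2

[Q(α):Q] equals the degree of the minimal polynomial of α. Here α^2 = -303 and x^2 + 303 is irreducible (d = -303 is squarefree, ≠ 1, hence not a square), so deg(m_α) = 2. Thus [Q(α):Q] = 2.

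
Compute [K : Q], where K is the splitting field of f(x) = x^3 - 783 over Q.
[K : Q] = 6

The roots of x^3 - 783 are ∛783, ω∛783, ω^2∛783 where ω = e^(2πi/3) is a primitive cube root of unity, so K = Q(∛783, ω). Now [Q(∛783):Q] = 3 (since 783 is not a perfect cube, x^3 - 783 is irreducible) and [Q(ω):Q] = 2. Both 2 and 3 divide [K:Q], and [K:Q] ≤ 3·2 = 6, so [K:Q] = 6. (Equivalently: Q(∛783) ⊂ R but ω ∉ R, so [K : Q(∛783)] = 2.)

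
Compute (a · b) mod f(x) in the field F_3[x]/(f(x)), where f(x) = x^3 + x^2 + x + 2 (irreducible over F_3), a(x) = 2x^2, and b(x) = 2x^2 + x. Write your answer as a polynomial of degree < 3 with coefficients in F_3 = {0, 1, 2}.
a · b ≡ x^2 + 1 (mod f(x))

Multiply in F_3[x]: a(x)·b(x) = (2x^2)·(2x^2 + x) = x^4 + 2x^3. This has degree ≥ 3, so divide by f(x) over F_3: x^4 + 2x^3 = (x + 1)·(x^3 + x^2 + x + 2) + (x^2 + 1). Hence a·b ≡ x^2 + 1 (mod f). (F_3[x]/(f) is a field with 3^3 = 27 elements since f is irreducible of degree 3.)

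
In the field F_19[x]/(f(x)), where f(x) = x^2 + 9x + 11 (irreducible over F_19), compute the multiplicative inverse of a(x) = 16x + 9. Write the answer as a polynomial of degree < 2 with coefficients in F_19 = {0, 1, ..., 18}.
a(x)^(-1) ≡ 12x + 11 (mod f(x))

Since f is irreducible over F_19, F_19[x]/(f) is a field and a(x) ≠ 0 has an inverse. Apply the extended Euclidean algorithm to f(x) and a(x) in F_19[x]: f(x) = (6x + 15)·a(x) + (9). The last nonzero remainder is the constant 9 = gcd(f, a) in F_19. Back-substituting through the division chain expresses 9 = s(x)·a(x) + t(x)·f(x) with s(x) ≡ 13x + 4 (mod f), so (13x + 4)·a(x) ≡ 9 (mod f). Multiplying by 9^(-1) ≡ 17 in F_19 gives a(x)^(-1) ≡ 17·(13x + 4) ≡ 12x + 11 (mod f). Check: (16x + 9)·(12x + 11) = 2x^2 + 18x + 4 ≡ 1 (mod x^2 + 9x + 11).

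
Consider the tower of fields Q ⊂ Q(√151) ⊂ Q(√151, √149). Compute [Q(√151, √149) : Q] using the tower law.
[Q(√151, √149) : Q] = 4

[Q(√151):Q] = 2 (min poly x^2 - 151, irreducible since 151 is squarefree > 1). For the top step, suppose √149 ∈ Q(√151), say √149 = c + d√151 with c, d ∈ Q. Squaring: 149 = c^2 + 151d^2 + 2cd√151. Since √151 ∉ Q this forces 2cd = 0. If d = 0 then √149 = c ∈ Q, contradicting 149 squarefree > 1. If c = 0 then 149 = 151d^2, so 151·149 = (151d)^2 is a perfect square in Q — but 151·149 = 22499 is not a perfect square (since 151 and 149 are distinct squarefree integers). Contradiction. Hence √149 ∉ Q(√151), so x^2 - 149 stays irreducible over Q(√151) and [Q(√151, √149) : Q(√151)] = 2. By the tower law, [Q(√151, √149) : Q] = 2 · 2 = 4.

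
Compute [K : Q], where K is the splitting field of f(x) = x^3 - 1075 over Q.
[K : Q] = 6

The roots of x^3 - 1075 are ∛1075, ω∛1075, ω^2∛1075 where ω = e^(2πi/3) is a primitive cube root of unity, so K = Q(∛1075, ω). Now [Q(∛1075):Q] = 3 (since 1075 is not a perfect cube, x^3 - 1075 is irreducible) and [Q(ω):Q] = 2. Both 2 and 3 divide [K:Q], and [K:Q] ≤ 3·2 = 6, so [K:Q] = 6. (Equivalently: Q(∛1075) ⊂ R but ω ∉ R, so [K : Q(∛1075)] = 2.)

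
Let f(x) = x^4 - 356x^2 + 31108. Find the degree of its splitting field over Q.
[K : Q] = 4

Solving the quadratic in x^2: x^2 = (356 ± √(356^2 - 4·31108))/2 = (356 ± √2304)/2 = (356 ± 48)/2, giving x^2 = 154 or x^2 = 202. So f(x) = (x^2 - 154)(x^2 - 202) and the roots of f are ±√154, ±√202. Hence the splitting field is K = Q(√154, √202). Since 154 and 202 are distinct squarefree integers > 1, their product 31108 is not a perfect square, so √202 ∉ Q(√154). By the tower law [K:Q] = [Q(√154,√202):Q(√154)] · [Q(√154):Q] = 2 · 2 = 4.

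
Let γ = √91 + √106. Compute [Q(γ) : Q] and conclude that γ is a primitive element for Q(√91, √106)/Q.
[Q(γ) : Q] = 4 (equivalently, Q(γ) = Q(√91, √106))

Obviously Q(γ) ⊆ Q(√91, √106), and [Q(√91, √106):Q] = 4 (since 91, 106 are distinct squarefree integers > 1 with 9646 not a perfect square). To show equality we compute the minimal polynomial of γ. From γ = √91 + √106: γ^2 = 91 + 2√(9646) + 106 = 197 + 2√(9646), so γ^2 - 197 = 2√(9646); squaring, (γ^2 - 197)^2 = 4·9646, i.e. γ^4 - 394γ^2 + 38809 - 38584 = 0, i.e. γ^4 - 394γ^2 + 225 = 0. So γ is a root of x^4 - 394x^2 + 225. This polynomial is irreducible over Q: it has no rational root (each ±√91 ± √106 is irrational), and any factorization into two quadratics over Q would force √(9646) ∈ Q (pairing opposite roots) or √91, √106 ∈ Q (other pairings), all impossible. Hence [Q(γ):Q] = 4 = [Q(√91, √106):Q], so Q(γ) = Q(√91, √106).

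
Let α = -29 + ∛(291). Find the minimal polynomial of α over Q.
m_α(x) = x^3 + 87x^2 + 2523x + 24098

Set β = α + 29 = ∛(291), so β^3 = 291. Then (α + 29)^3 - 291 = 0, i.e. α is a root of g(x) = (x + 29)^3 - 291 = x^3 + 87x^2 + 2523x + 24098. Since g(x) = h(x + 29) where h(x) = x^3 - 291, and h is irreducible over Q (because 291 is not a perfect cube, so h has no rational root, and a monic cubic with no rational root is irreducible), g is also irreducible (irreducibility is preserved under the substitution x → x + 29). Hence m_α(x) = x^3 + 87x^2 + 2523x + 24098.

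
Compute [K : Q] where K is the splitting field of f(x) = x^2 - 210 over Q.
[K : Q] = 2

f(x) = x^2 - 210 factors as (x - √210)(x + √210). The splitting field is K = Q(√210). Since 210 is squarefree and > 1, it is not a perfect square, so x^2 - 210 is irreducible over Q and [Q(√210) : Q] = 2. Hence [K : Q] = 2.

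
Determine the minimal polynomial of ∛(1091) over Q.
m_α(x) = x^3 - 1091

α satisfies α^3 = 1091, so x^3 - 1091 annihilates α. By the rational root test, a rational root p/q (in lowest terms) of x^3 - 1091 would satisfy p^3 = 1091 q^3, forcing q = 1 and p^3 = 1091; but 1091 is not a perfect cube, contradiction. A monic cubic over Q with no rational root is irreducible (any nontrivial factorization would include a linear factor). Hence x^3 - 1091 is the minimal polynomial of α, and in particular [Q(α):Q] = 3.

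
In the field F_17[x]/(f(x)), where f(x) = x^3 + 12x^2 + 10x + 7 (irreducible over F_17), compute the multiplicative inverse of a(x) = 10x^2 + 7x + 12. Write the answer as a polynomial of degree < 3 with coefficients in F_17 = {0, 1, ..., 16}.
a(x)^(-1) ≡ 6x^2 + 2x + 3 (mod f(x))

Since f is irreducible over F_17, F_17[x]/(f) is a field and a(x) ≠ 0 has an inverse. Apply the extended Euclidean algorithm to f(x) and a(x) in F_17[x]: f(x) = (12x + 3)·a(x) + (15x + 5);  a(x) = (12x + 1)·(15x + 5) + (7). The last nonzero remainder is the constant 7 = gcd(f, a) in F_17. Back-substituting through the division chain expresses 7 = s(x)·a(x) + t(x)·f(x) with s(x) ≡ 8x^2 + 14x + 4 (mod f), so (8x^2 + 14x + 4)·a(x) ≡ 7 (mod f). Multiplying by 7^(-1) ≡ 5 in F_17 gives a(x)^(-1) ≡ 5·(8x^2 + 14x + 4) ≡ 6x^2 + 2x + 3 (mod f). Check: (10x^2 + 7x + 12)·(6x^2 + 2x + 3) = 9x^4 + 11x^3 + 14x^2 + 11x + 2 ≡ 1 (mod x^3 + 12x^2 + 10x + 7).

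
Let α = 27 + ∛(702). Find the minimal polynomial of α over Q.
m_α(x) = x^3 - 81x^2 + 2187x - 20385

Set β = α - 27 = ∛(702), so β^3 = 702. Then (α - 27)^3 - 702 = 0, i.e. α is a root of g(x) = (x - 27)^3 - 702 = x^3 - 81x^2 + 2187x - 20385. Since g(x) = h(x - 27) where h(x) = x^3 - 702, and h is irreducible over Q (because 702 is not a perfect cube, so h has no rational root, and a monic cubic with no rational root is irreducible), g is also irreducible (irreducibility is preserved under the substitution x → x - 27). Hence m_α(x) = x^3 - 81x^2 + 2187x - 20385.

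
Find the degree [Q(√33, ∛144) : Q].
[Q(√33, ∛144) : Q] = 6

Let L = Q(√33, ∛144). Since Q(√33) ⊂ L and [Q(√33):Q] = 2, the tower law gives 2 | [L:Q]. Likewise Q(∛144) ⊂ L with [Q(∛144):Q] = 3 (because 144 is not a perfect cube), so 3 | [L:Q]. As gcd(2,3) = 1, [L:Q] is divisible by 6. Conversely L is generated over Q by √33 and ∛144, so [L:Q] ≤ 2·3 = 6. Therefore [Q(√33, ∛144) : Q] = 6.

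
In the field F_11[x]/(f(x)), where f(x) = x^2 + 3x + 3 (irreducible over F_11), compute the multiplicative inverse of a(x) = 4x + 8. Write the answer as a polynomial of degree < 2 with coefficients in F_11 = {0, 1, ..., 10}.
a(x)^(-1) ≡ 8x + 8 (mod f(x))

Since f is irreducible over F_11, F_11[x]/(f) is a field and a(x) ≠ 0 has an inverse. Apply the extended Euclidean algorithm to f(x) and a(x) in F_11[x]: f(x) = (3x + 3)·a(x) + (1). The last nonzero remainder is the constant 1 = gcd(f, a) in F_11. Back-substituting through the division chain expresses 1 = s(x)·a(x) + t(x)·f(x) with s(x) ≡ 8x + 8 (mod f), so a(x)^(-1) ≡ s(x) = 8x + 8 (mod f). Check: (4x + 8)·(8x + 8) = 10x^2 + 8x + 9 ≡ 1 (mod x^2 + 3x + 3).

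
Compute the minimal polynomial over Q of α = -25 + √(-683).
m_α(x) = x^2 + 50x + 1308

From α + 25 = √(-683), squaring gives (α + 25)^2 = -683, i.e. α^2 + 50α + 625 = -683, so α^2 + 50α + 1308 = 0. The discriminant of x^2 + 50x + 1308 is (50)^2 - 4·(1308) = 2500 - 5232 = -2732, and 4·(-683) is not a perfect square in Q since -683 is squarefree and ≠ 1. Hence x^2 + 50x + 1308 is irreducible over Q and is the minimal polynomial of α.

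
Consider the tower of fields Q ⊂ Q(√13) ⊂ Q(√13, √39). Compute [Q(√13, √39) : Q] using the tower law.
[Q(√13, √39) : Q] = 4

[Q(√13):Q] = 2 (min poly x^2 - 13, irreducible since 13 is squarefree > 1). For the top step, suppose √39 ∈ Q(√13), say √39 = c + d√13 with c, d ∈ Q. Squaring: 39 = c^2 + 13d^2 + 2cd√13. Since √13 ∉ Q this forces 2cd = 0. If d = 0 then √39 = c ∈ Q, contradicting 39 squarefree > 1. If c = 0 then 39 = 13d^2, so 13·39 = (13d)^2 is a perfect square in Q — but 13·39 = 507 is not a perfect square (since 13 and 39 are distinct squarefree integers). Contradiction. Hence √39 ∉ Q(√13), so x^2 - 39 stays irreducible over Q(√13) and [Q(√13, √39) : Q(√13)] = 2. By the tower law, [Q(√13, √39) : Q] = 2 · 2 = 4.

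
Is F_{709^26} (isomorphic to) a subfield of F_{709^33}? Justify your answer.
No: F_{709^26} is not a subfield of F_{709^33}

F_{p^m} embeds in F_{p^n} iff m | n. Here 26 ∤ 33 (since 33 = 1·26 + 7 with remainder 7 ≠ 0), so F_{709^26} is not a subfield of F_{709^33}. Equivalently: if it were, the tower law would give 26 = [F_{709^26}:F_709] dividing [F_{709^33}:F_709] = 33, contradiction.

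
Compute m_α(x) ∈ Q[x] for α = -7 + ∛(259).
m_α(x) = x^3 + 21x^2 + 147x + 84

Set β = α + 7 = ∛(259), so β^3 = 259. Then (α + 7)^3 - 259 = 0, i.e. α is a root of g(x) = (x + 7)^3 - 259 = x^3 + 21x^2 + 147x + 84. Since g(x) = h(x + 7) where h(x) = x^3 - 259, and h is irreducible over Q (because 259 is not a perfect cube, so h has no rational root, and a monic cubic with no rational root is irreducible), g is also irreducible (irreducibility is preserved under the substitution x → x + 7). Hence m_α(x) = x^3 + 21x^2 + 147x + 84.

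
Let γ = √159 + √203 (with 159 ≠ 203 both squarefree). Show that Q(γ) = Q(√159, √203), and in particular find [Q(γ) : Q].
[Q(γ) : Q] = 4 (equivalently, Q(γ) = Q(√159, √203))

Obviously Q(γ) ⊆ Q(√159, √203), and [Q(√159, √203):Q] = 4 (since 159, 203 are distinct squarefree integers > 1 with 32277 not a perfect square). To show equality we compute the minimal polynomial of γ. From γ = √159 + √203: γ^2 = 159 + 2√(32277) + 203 = 362 + 2√(32277), so γ^2 - 362 = 2√(32277); squaring, (γ^2 - 362)^2 = 4·32277, i.e. γ^4 - 724γ^2 + 131044 - 129108 = 0, i.e. γ^4 - 724γ^2 + 1936 = 0. So γ is a root of x^4 - 724x^2 + 1936. This polynomial is irreducible over Q: it has no rational root (each ±√159 ± √203 is irrational), and any factorization into two quadratics over Q would force √(32277) ∈ Q (pairing opposite roots) or √159, √203 ∈ Q (other pairings), all impossible. Hence [Q(γ):Q] = 4 = [Q(√159, √203):Q], so Q(γ) = Q(√159, √203).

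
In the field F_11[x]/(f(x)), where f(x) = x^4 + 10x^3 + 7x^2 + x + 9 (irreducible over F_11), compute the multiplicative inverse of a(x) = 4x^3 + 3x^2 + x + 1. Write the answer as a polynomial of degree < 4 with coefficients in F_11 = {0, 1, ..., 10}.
a(x)^(-1) ≡ 4x^3 + 5x (mod f(x))

Since f is irreducible over F_11, F_11[x]/(f) is a field and a(x) ≠ 0 has an inverse. Apply the extended Euclidean algorithm to f(x) and a(x) in F_11[x]: f(x) = (3x + 3)·a(x) + (6x^2 + 6x + 6);  a(x) = (8x + 9)·(6x^2 + 6x + 6) + (9x + 2);  (6x^2 + 6x + 6) = (8x + 5)·(9x + 2) + (7). The last nonzero remainder is the constant 7 = gcd(f, a) in F_11. Back-substituting through the division chain expresses 7 = s(x)·a(x) + t(x)·f(x) with s(x) ≡ 6x^3 + 2x (mod f), so (6x^3 + 2x)·a(x) ≡ 7 (mod f). Multiplying by 7^(-1) ≡ 8 in F_11 gives a(x)^(-1) ≡ 8·(6x^3 + 2x) ≡ 4x^3 + 5x (mod f). Check: (4x^3 + 3x^2 + x + 1)·(4x^3 + 5x) = 5x^6 + x^5 + 2x^4 + 8x^3 + 5x^2 + 5x ≡ 1 (mod x^4 + 10x^3 + 7x^2 + x + 9).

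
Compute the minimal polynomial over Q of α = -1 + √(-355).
m_α(x) = x^2 + 2x + 356

From α + 1 = √(-355), squaring gives (α + 1)^2 = -355, i.e. α^2 + 2α + 1 = -355, so α^2 + 2α + 356 = 0. The discriminant of x^2 + 2x + 356 is (2)^2 - 4·(356) = 4 - 1424 = -1420, and 4·(-355) is not a perfect square in Q since -355 is squarefree and ≠ 1. Hence x^2 + 2x + 356 is irreducible over Q and is the minimal polynomial of α.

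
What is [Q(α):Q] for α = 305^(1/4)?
[Q(α):Q] = 4

α is a root of x^4 - 305. By Eisenstein's criterion at the prime p = 5 (which divides the constant term 305 but p^2 = 25 does not, since 305 is squarefree), x^4 - 305 is irreducible over Q. Hence [Q(α):Q] = 4.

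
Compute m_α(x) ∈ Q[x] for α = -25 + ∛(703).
m_α(x) = x^3 + 75x^2 + 1875x + 14922

Set β = α + 25 = ∛(703), so β^3 = 703. Then (α + 25)^3 - 703 = 0, i.e. α is a root of g(x) = (x + 25)^3 - 703 = x^3 + 75x^2 + 1875x + 14922. Since g(x) = h(x + 25) where h(x) = x^3 - 703, and h is irreducible over Q (because 703 is not a perfect cube, so h has no rational root, and a monic cubic with no rational root is irreducible), g is also irreducible (irreducibility is preserved under the substitution x → x + 25). Hence m_α(x) = x^3 + 75x^2 + 1875x + 14922.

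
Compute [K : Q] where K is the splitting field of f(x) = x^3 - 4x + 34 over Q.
[K : Q] = 6

By the rational root test, any rational root of the monic integer polynomial f(x) = x^3 - 4x + 34 must be an integer dividing the constant term 34, i.e. one of ±{1, 2, 17, 34}. Evaluating: f(1) = 31, f(-1) = 37, f(2) = 34, f(-2) = 34, f(17) = 4879, f(-17) = -4811, f(34) = 39202, f(-34) = -39134; none is 0, so f has no rational root and is therefore irreducible over Q (a cubic with no linear factor over a field is irreducible). For an irreducible cubic, the Galois group is A_3 or S_3 according as the discriminant disc(f) = -4a^3 - 27b^2 = -4·(-4)^3 - 27·(34)^2 = -30956 is or is not a square in Q. Here disc(f) = -30956 is not a perfect square in Q, so the Galois group of f over Q is not contained in A_3 and must be all of S_3. The splitting field has degree |S_3| = 6 over Q, so [K : Q] = 6.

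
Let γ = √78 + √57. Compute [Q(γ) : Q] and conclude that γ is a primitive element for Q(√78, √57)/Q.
[Q(γ) : Q] = 4 (equivalently, Q(γ) = Q(√78, √57))

Obviously Q(γ) ⊆ Q(√78, √57), and [Q(√78, √57):Q] = 4 (since 78, 57 are distinct squarefree integers > 1 with 4446 not a perfect square). To show equality we compute the minimal polynomial of γ. From γ = √78 + √57: γ^2 = 78 + 2√(4446) + 57 = 135 + 2√(4446), so γ^2 - 135 = 2√(4446); squaring, (γ^2 - 135)^2 = 4·4446, i.e. γ^4 - 270γ^2 + 18225 - 17784 = 0, i.e. γ^4 - 270γ^2 + 441 = 0. So γ is a root of x^4 - 270x^2 + 441. This polynomial is irreducible over Q: it has no rational root (each ±√78 ± √57 is irrational), and any factorization into two quadratics over Q would force √(4446) ∈ Q (pairing opposite roots) or √78, √57 ∈ Q (other pairings), all impossible. Hence [Q(γ):Q] = 4 = [Q(√78, √57):Q], so Q(γ) = Q(√78, √57).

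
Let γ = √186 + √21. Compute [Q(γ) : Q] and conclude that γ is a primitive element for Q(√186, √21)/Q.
[Q(γ) : Q] = 4 (equivalently, Q(γ) = Q(√186, √21))

Obviously Q(γ) ⊆ Q(√186, √21), and [Q(√186, √21):Q] = 4 (since 186, 21 are distinct squarefree integers > 1 with 3906 not a perfect square). To show equality we compute the minimal polynomial of γ. From γ = √186 + √21: γ^2 = 186 + 2√(3906) + 21 = 207 + 2√(3906), so γ^2 - 207 = 2√(3906); squaring, (γ^2 - 207)^2 = 4·3906, i.e. γ^4 - 414γ^2 + 42849 - 15624 = 0, i.e. γ^4 - 414γ^2 + 27225 = 0. So γ is a root of x^4 - 414x^2 + 27225. This polynomial is irreducible over Q: it has no rational root (each ±√186 ± √21 is irrational), and any factorization into two quadratics over Q would force √(3906) ∈ Q (pairing opposite roots) or √186, √21 ∈ Q (other pairings), all impossible. Hence [Q(γ):Q] = 4 = [Q(√186, √21):Q], so Q(γ) = Q(√186, √21).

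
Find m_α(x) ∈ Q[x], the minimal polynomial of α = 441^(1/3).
m_α(x) = x^3 - 441

α satisfies α^3 = 441, so x^3 - 441 annihilates α. By the rational root test, a rational root p/q (in lowest terms) of x^3 - 441 would satisfy p^3 = 441 q^3, forcing q = 1 and p^3 = 441; but 441 is not a perfect cube, contradiction. A monic cubic over Q with no rational root is irreducible (any nontrivial factorization would include a linear factor). Hence x^3 - 441 is the minimal polynomial of α, and in particular [Q(α):Q] = 3.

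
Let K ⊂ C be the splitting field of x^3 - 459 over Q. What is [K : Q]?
[K : Q] = 6

The roots of x^3 - 459 are ∛459, ω∛459, ω^2∛459 where ω = e^(2πi/3) is a primitive cube root of unity, so K = Q(∛459, ω). Now [Q(∛459):Q] = 3 (since 459 is not a perfect cube, x^3 - 459 is irreducible) and [Q(ω):Q] = 2. Both 2 and 3 divide [K:Q], and [K:Q] ≤ 3·2 = 6, so [K:Q] = 6. (Equivalently: Q(∛459) ⊂ R but ω ∉ R, so [K : Q(∛459)] = 2.)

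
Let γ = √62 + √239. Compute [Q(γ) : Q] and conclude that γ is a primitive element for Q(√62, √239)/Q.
[Q(γ) : Q] = 4 (equivalently, Q(γ) = Q(√62, √239))

Obviously Q(γ) ⊆ Q(√62, √239), and [Q(√62, √239):Q] = 4 (since 62, 239 are distinct squarefree integers > 1 with 14818 not a perfect square). To show equality we compute the minimal polynomial of γ. From γ = √62 + √239: γ^2 = 62 + 2√(14818) + 239 = 301 + 2√(14818), so γ^2 - 301 = 2√(14818); squaring, (γ^2 - 301)^2 = 4·14818, i.e. γ^4 - 602γ^2 + 90601 - 59272 = 0, i.e. γ^4 - 602γ^2 + 31329 = 0. So γ is a root of x^4 - 602x^2 + 31329. This polynomial is irreducible over Q: it has no rational root (each ±√62 ± √239 is irrational), and any factorization into two quadratics over Q would force √(14818) ∈ Q (pairing opposite roots) or √62, √239 ∈ Q (other pairings), all impossible. Hence [Q(γ):Q] = 4 = [Q(√62, √239):Q], so Q(γ) = Q(√62, √239).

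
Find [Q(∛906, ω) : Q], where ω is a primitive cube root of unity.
[Q(∛906, ω) : Q] = 6

[Q(∛906):Q] = 3 (min poly x^3 - 906, irreducible since 906 is not a perfect cube). [Q(ω):Q] = 2 (min poly x^2 + x + 1). Since Q(∛906) ⊂ R and ω ∉ R, we have ω ∉ Q(∛906), so x^2 + x + 1 remains irreducible over Q(∛906) and [Q(∛906, ω) : Q(∛906)] = 2. By the tower law, [Q(∛906, ω) : Q] = 3 · 2 = 6. (In fact Q(∛906, ω) is the splitting field of x^3 - 906 over Q.)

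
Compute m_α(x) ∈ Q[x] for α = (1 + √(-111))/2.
m_α(x) = x^2 - x + 28

From 2α - 1 = √(-111), squaring gives (2α - 1)^2 = -111, i.e. 4α^2 - 4α + 1 = -111, so α^2 - α + (1 + 111)/4 = 0. Since -111 ≡ 1 (mod 4), (1 + 111)/4 = 28 ∈ Z. The polynomial x^2 - x + 28 has discriminant 1 - 4·(28) = -111, which is not a perfect square in Q (d = -111 is squarefree and ≠ 1), so x^2 - x + 28 is irreducible over Q. It is the minimal polynomial of α.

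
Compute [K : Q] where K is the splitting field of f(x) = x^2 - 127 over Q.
[K : Q] = 2

f(x) = x^2 - 127 factors as (x - √127)(x + √127). The splitting field is K = Q(√127). Since 127 is squarefree and > 1, it is not a perfect square, so x^2 - 127 is irreducible over Q and [Q(√127) : Q] = 2. Hence [K : Q] = 2.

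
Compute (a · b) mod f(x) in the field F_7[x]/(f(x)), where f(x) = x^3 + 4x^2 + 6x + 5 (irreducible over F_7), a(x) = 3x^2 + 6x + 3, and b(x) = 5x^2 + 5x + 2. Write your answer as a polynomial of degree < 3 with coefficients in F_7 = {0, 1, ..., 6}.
a · b ≡ 4 (mod f(x))

Multiply in F_7[x]: a(x)·b(x) = (3x^2 + 6x + 3)·(5x^2 + 5x + 2) = x^4 + 3x^3 + 2x^2 + 6x + 6. This has degree ≥ 3, so divide by f(x) over F_7: x^4 + 3x^3 + 2x^2 + 6x + 6 = (x + 6)·(x^3 + 4x^2 + 6x + 5) + (4). Hence a·b ≡ 4 (mod f). (F_7[x]/(f) is a field with 7^3 = 343 elements since f is irreducible of degree 3.)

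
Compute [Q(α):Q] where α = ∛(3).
[Q(α):Q] = 3

The minimal polynomial of α is x^3 - 3, irreducible over Q since 3 is not a perfect cube (so x^3 - 3 has no rational root). Hence [Q(α):Q] = deg(m_α) = 3.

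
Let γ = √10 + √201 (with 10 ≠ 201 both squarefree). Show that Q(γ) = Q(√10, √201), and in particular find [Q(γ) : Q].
[Q(γ) : Q] = 4 (equivalently, Q(γ) = Q(√10, √201))

Obviously Q(γ) ⊆ Q(√10, √201), and [Q(√10, √201):Q] = 4 (since 10, 201 are distinct squarefree integers > 1 with 2010 not a perfect square). To show equality we compute the minimal polynomial of γ. From γ = √10 + √201: γ^2 = 10 + 2√(2010) + 201 = 211 + 2√(2010), so γ^2 - 211 = 2√(2010); squaring, (γ^2 - 211)^2 = 4·2010, i.e. γ^4 - 422γ^2 + 44521 - 8040 = 0, i.e. γ^4 - 422γ^2 + 36481 = 0. So γ is a root of x^4 - 422x^2 + 36481. This polynomial is irreducible over Q: it has no rational root (each ±√10 ± √201 is irrational), and any factorization into two quadratics over Q would force √(2010) ∈ Q (pairing opposite roots) or √10, √201 ∈ Q (other pairings), all impossible. Hence [Q(γ):Q] = 4 = [Q(√10, √201):Q], so Q(γ) = Q(√10, √201).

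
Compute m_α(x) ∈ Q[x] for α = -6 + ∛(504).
m_α(x) = x^3 + 18x^2 + 108x - 288

Set β = α + 6 = ∛(504), so β^3 = 504. Then (α + 6)^3 - 504 = 0, i.e. α is a root of g(x) = (x + 6)^3 - 504 = x^3 + 18x^2 + 108x - 288. Since g(x) = h(x + 6) where h(x) = x^3 - 504, and h is irreducible over Q (because 504 is not a perfect cube, so h has no rational root, and a monic cubic with no rational root is irreducible), g is also irreducible (irreducibility is preserved under the substitution x → x + 6). Hence m_α(x) = x^3 + 18x^2 + 108x - 288.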